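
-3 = -3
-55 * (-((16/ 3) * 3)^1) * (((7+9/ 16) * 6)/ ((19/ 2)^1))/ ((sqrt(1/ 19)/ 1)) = 79860 * sqrt(19)/ 19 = 18321.14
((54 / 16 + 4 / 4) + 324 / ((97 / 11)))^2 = 1018056649 / 602176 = 1690.63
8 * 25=200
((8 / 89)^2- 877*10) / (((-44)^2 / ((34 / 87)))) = -196823467 / 111179156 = -1.77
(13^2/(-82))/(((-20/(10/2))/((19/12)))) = 3211/3936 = 0.82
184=184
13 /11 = 1.18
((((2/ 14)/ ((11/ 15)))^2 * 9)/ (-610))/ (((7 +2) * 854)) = -45/ 617730652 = -0.00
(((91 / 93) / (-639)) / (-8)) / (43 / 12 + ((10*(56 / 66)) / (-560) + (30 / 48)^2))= 8008 / 165623049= 0.00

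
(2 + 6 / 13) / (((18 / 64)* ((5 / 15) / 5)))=5120 / 39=131.28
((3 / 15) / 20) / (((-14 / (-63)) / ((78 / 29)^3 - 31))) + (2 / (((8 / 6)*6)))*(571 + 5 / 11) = 7637593507 / 53655800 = 142.34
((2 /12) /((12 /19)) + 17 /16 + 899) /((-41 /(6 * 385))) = -49914095 /984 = -50725.71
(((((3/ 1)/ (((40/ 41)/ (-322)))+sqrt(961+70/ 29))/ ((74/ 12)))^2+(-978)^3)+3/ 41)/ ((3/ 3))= -152261423547461391/ 162774100 - 356454 * sqrt(810231)/ 198505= -935417161.87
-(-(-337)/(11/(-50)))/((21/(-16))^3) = -69017600/101871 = -677.50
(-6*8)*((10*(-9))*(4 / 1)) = 17280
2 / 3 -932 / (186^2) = 5533 / 8649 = 0.64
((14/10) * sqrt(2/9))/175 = sqrt(2)/375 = 0.00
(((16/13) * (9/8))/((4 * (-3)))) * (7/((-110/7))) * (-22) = -147/130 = -1.13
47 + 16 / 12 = 145 / 3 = 48.33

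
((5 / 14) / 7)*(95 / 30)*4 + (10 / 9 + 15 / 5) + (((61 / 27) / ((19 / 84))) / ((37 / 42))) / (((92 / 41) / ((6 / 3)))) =105981374 / 7130529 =14.86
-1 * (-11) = 11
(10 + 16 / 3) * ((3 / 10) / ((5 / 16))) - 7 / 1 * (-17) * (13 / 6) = 40883 / 150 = 272.55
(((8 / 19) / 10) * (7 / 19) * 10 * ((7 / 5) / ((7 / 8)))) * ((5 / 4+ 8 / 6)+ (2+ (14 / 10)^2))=219856 / 135375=1.62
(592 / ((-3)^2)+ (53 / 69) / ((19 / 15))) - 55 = 44774 / 3933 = 11.38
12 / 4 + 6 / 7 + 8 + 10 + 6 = 195 / 7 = 27.86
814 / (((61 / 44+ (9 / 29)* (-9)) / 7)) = -7270648 / 1795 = -4050.50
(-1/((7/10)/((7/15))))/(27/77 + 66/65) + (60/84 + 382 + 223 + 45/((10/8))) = 92065342/143577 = 641.23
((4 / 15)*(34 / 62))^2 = 4624 / 216225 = 0.02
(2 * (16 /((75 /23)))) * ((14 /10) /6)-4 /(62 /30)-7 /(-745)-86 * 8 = -3573216131 /5196375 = -687.64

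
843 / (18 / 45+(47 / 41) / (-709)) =40841945 / 19301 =2116.05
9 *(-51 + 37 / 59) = -26748 / 59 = -453.36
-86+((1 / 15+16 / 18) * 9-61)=-692 / 5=-138.40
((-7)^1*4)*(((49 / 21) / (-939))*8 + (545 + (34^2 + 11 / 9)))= -44754304 / 939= -47661.67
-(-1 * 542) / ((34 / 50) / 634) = 8590700 / 17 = 505335.29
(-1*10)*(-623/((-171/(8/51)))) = -5.71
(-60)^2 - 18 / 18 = 3599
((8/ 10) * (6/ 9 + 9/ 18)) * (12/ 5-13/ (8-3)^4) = 20818/ 9375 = 2.22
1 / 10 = 0.10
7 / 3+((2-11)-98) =-314 / 3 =-104.67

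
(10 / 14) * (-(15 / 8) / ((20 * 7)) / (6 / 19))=-95 / 3136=-0.03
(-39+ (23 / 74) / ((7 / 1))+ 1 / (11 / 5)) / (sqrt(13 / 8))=-30.20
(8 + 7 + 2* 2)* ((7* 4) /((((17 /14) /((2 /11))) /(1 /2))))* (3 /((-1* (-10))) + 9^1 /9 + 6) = 271852 /935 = 290.75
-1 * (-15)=15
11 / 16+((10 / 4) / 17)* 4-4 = -741 / 272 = -2.72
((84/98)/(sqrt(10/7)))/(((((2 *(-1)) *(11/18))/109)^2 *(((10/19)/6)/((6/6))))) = 164563731 *sqrt(70)/21175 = 65021.91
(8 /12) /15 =2 /45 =0.04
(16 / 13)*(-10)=-160 / 13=-12.31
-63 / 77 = -9 / 11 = -0.82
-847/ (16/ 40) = -4235/ 2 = -2117.50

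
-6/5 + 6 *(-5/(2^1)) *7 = -531/5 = -106.20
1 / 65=0.02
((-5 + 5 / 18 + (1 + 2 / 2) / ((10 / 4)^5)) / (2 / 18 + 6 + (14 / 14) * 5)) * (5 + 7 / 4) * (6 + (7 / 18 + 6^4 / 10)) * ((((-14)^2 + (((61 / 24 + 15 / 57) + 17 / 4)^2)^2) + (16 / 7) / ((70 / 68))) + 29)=-1050431.87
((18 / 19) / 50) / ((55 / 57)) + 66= 90777 / 1375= 66.02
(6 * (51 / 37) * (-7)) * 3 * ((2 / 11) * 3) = -38556 / 407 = -94.73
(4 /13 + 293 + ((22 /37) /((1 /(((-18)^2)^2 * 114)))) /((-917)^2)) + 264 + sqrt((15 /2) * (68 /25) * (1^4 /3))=sqrt(170) /5 + 228835547289 /404467609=568.38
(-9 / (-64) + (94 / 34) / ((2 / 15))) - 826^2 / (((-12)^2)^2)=-66245 / 5508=-12.03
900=900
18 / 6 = 3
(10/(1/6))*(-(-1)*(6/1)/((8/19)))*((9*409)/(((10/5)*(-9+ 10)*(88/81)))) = 254927655/176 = 1448452.59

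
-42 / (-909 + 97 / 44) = 1848 / 39899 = 0.05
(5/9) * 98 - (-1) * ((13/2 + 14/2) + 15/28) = 17257/252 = 68.48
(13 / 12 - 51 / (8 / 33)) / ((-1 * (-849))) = -5023 / 20376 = -0.25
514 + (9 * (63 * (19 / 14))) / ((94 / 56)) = 45704 / 47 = 972.43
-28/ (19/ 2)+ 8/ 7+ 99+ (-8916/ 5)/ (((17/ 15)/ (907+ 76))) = -3496787013/ 2261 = -1546566.57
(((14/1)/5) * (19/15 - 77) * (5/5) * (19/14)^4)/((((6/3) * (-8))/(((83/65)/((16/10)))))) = 767981653/21403200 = 35.88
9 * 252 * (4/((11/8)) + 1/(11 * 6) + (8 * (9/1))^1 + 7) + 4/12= 6131549/33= 185804.52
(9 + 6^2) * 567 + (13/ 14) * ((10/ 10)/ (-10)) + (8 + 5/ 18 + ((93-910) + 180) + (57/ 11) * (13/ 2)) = 345389353/ 13860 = 24919.87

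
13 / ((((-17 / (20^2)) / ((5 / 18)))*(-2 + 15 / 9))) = 13000 / 51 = 254.90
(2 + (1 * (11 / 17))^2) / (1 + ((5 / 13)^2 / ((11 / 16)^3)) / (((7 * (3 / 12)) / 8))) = 1100626527 / 1402046797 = 0.79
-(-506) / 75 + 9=1181 / 75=15.75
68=68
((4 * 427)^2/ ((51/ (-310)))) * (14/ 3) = -12660925760/ 153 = -82751148.76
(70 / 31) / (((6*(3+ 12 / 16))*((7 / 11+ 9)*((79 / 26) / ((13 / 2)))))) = 26026 / 1168173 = 0.02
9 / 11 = 0.82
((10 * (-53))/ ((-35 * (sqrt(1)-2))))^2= 11236/ 49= 229.31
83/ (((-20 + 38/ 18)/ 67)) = -50049/ 161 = -310.86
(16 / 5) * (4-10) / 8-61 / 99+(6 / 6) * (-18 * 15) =-135143 / 495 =-273.02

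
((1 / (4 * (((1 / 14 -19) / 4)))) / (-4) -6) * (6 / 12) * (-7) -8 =13731 / 1060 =12.95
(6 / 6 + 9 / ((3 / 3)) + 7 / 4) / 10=47 / 40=1.18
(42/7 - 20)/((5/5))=-14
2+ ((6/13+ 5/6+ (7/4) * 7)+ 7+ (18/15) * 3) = 20393/780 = 26.14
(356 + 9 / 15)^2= 3179089 / 25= 127163.56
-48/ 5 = -9.60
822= 822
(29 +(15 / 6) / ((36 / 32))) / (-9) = -281 / 81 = -3.47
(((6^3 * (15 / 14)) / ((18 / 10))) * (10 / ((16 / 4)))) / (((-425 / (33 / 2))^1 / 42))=-8910 / 17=-524.12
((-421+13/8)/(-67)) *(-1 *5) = -16775/536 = -31.30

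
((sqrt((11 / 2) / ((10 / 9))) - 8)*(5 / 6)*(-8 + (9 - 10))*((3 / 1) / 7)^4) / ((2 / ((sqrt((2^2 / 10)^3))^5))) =-11664*sqrt(22) / 187578125 + 62208*sqrt(10) / 187578125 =0.00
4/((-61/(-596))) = 2384/61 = 39.08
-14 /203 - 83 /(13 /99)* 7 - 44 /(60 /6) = -8348679 /1885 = -4429.01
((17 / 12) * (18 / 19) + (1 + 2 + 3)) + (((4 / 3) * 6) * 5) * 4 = 167.34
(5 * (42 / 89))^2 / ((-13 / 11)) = -485100 / 102973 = -4.71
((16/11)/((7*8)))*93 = 186/77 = 2.42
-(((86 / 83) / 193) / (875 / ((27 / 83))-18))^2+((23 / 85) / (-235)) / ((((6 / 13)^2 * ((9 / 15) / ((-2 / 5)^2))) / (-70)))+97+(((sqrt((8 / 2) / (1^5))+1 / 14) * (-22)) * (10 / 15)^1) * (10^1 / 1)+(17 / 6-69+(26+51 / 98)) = -8693984143784573364173421533 / 35290488539112299174270925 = -246.35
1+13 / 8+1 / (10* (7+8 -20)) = 521 / 200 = 2.60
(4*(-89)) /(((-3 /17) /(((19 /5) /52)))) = 28747 /195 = 147.42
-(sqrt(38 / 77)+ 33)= -33 - sqrt(2926) / 77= -33.70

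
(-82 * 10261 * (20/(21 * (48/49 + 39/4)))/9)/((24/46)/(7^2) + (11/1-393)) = 265512815120/12222167031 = 21.72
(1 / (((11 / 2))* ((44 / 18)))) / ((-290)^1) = -9 / 35090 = -0.00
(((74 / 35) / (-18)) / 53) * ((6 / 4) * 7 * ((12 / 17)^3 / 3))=-3552 / 1301945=-0.00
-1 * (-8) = 8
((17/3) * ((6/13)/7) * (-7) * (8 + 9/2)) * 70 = -29750/13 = -2288.46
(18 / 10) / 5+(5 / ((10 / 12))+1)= 184 / 25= 7.36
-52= -52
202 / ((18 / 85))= 8585 / 9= 953.89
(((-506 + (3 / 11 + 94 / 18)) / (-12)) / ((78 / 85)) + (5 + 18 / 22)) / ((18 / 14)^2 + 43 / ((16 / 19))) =465586828 / 478713807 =0.97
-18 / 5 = -3.60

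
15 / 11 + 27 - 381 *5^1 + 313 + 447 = -12283 / 11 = -1116.64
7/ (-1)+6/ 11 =-71/ 11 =-6.45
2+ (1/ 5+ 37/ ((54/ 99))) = 2101/ 30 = 70.03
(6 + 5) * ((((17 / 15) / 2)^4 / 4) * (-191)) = -175477621 / 3240000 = -54.16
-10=-10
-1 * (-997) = 997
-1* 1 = -1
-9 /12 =-0.75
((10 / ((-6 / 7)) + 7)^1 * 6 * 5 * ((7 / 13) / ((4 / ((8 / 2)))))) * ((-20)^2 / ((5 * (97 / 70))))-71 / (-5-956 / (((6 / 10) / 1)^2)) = -131409354221 / 30194645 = -4352.07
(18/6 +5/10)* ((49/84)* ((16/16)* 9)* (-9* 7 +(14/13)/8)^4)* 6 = 50361455337243561/29246464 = 1721967323.55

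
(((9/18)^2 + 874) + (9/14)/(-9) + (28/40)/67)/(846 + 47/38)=155797967/150994550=1.03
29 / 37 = 0.78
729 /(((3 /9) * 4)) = 2187 /4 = 546.75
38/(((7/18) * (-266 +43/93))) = -63612/172865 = -0.37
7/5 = 1.40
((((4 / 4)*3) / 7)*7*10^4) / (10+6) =1875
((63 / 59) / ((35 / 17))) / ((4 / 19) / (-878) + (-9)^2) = 1276173 / 199307605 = 0.01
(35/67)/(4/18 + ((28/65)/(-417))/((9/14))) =8538075/3605806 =2.37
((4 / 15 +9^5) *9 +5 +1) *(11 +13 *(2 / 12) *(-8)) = -16829231 / 5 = -3365846.20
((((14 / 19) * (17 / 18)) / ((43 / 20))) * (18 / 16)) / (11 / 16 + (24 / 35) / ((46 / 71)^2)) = 88131400 / 561770017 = 0.16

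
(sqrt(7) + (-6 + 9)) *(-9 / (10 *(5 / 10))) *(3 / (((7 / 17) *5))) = -1377 / 175- 459 *sqrt(7) / 175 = -14.81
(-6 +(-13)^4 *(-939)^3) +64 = -23646680638601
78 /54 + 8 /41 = 605 /369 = 1.64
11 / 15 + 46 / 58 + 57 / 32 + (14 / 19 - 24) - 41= -16121503 / 264480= -60.96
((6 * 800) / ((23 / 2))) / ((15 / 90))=57600 / 23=2504.35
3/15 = 1/5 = 0.20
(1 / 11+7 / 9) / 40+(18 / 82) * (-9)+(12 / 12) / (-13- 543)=-11034029 / 5642010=-1.96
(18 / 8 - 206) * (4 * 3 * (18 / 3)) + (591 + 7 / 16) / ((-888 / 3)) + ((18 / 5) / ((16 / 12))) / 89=-30921465499 / 2107520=-14671.97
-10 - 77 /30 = -377 /30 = -12.57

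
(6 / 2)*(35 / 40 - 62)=-1467 / 8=-183.38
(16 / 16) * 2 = 2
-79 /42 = -1.88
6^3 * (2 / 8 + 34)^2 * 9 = 4560867 / 2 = 2280433.50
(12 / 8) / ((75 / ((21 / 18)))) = 7 / 300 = 0.02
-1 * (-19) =19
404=404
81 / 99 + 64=713 / 11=64.82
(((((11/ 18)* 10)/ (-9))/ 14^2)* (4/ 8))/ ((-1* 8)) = 55/ 254016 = 0.00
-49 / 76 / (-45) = 49 / 3420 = 0.01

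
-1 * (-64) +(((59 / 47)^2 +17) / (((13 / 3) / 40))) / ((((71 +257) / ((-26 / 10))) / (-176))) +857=105080001 / 90569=1160.22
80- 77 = 3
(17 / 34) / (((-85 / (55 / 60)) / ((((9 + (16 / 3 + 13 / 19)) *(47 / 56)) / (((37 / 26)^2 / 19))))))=-9348911 / 14661990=-0.64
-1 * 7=-7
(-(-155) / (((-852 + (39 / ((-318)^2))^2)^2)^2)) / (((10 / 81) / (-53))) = -0.00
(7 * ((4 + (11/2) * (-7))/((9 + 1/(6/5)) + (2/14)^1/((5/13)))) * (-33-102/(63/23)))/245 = 101775/15001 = 6.78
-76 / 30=-38 / 15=-2.53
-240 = -240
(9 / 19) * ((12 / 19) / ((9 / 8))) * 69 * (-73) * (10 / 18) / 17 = -43.77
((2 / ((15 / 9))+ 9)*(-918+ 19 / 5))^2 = 54345400641 / 625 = 86952641.03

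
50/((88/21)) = 525/44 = 11.93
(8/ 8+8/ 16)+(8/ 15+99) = 3031/ 30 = 101.03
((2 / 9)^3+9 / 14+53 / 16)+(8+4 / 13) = 13027943 / 1061424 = 12.27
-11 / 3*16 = -176 / 3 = -58.67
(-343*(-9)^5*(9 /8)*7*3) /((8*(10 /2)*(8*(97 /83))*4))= 317721470409 /993280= 319871.00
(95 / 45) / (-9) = -19 / 81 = -0.23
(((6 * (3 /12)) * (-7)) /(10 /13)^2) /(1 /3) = -10647 /200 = -53.24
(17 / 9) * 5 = 85 / 9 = 9.44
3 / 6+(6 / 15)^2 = 33 / 50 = 0.66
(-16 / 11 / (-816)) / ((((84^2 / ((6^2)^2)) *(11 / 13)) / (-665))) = -0.26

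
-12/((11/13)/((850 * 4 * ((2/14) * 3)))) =-1591200/77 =-20664.94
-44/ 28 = -11/ 7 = -1.57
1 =1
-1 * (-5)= 5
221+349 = 570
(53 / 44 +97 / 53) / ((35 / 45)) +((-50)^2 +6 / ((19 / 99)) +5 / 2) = 112438859 / 44308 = 2537.66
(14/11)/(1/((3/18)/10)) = 0.02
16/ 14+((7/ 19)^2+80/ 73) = 438023/ 184471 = 2.37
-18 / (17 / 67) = -1206 / 17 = -70.94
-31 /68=-0.46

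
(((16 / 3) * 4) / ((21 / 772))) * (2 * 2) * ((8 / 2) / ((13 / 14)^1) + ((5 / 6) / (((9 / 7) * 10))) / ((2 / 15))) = 15835264 / 1053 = 15038.24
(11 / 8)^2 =1.89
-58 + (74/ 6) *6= 16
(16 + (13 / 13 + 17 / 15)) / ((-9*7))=-272 / 945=-0.29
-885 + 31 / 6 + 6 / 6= -5273 / 6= -878.83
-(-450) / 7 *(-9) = -4050 / 7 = -578.57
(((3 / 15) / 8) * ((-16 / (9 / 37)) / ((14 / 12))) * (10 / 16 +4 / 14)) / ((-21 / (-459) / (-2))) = 96237 / 1715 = 56.11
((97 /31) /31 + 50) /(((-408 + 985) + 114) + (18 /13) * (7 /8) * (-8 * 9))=625911 /7542889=0.08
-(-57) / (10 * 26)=57 / 260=0.22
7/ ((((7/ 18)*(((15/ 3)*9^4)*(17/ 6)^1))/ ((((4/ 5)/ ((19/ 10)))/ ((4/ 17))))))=8/ 23085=0.00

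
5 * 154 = 770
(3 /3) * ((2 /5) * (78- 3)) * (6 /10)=18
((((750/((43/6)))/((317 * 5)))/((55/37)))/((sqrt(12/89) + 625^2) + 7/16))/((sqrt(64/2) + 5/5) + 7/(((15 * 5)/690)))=47419200/(149941 * (20 * sqrt(2) + 327) * (32 * sqrt(267) + 556250623))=0.00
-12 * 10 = -120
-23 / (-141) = 23 / 141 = 0.16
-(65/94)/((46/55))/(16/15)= -53625/69184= -0.78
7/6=1.17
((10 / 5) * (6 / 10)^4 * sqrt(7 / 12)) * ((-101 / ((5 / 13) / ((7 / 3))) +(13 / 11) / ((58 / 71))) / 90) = -1.34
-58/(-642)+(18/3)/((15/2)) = 1429/1605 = 0.89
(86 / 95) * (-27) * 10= -244.42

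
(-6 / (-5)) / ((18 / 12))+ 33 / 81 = 163 / 135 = 1.21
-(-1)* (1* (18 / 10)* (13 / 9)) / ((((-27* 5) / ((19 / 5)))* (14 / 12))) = -494 / 7875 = -0.06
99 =99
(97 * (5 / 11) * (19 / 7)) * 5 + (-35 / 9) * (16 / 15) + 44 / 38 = 23518357 / 39501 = 595.39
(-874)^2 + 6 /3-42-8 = 763828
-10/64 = -5/32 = -0.16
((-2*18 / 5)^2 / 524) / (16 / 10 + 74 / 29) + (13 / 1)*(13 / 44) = 33525907 / 8674820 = 3.86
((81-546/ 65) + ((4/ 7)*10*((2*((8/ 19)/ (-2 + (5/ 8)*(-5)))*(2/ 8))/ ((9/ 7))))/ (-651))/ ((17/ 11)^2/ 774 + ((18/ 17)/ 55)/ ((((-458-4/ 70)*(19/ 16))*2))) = 24473071372552231/ 1034246356080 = 23662.71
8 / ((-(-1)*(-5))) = -8 / 5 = -1.60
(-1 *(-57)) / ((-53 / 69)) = -3933 / 53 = -74.21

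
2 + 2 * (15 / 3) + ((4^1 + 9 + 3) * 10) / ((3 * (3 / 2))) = 428 / 9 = 47.56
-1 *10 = -10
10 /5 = 2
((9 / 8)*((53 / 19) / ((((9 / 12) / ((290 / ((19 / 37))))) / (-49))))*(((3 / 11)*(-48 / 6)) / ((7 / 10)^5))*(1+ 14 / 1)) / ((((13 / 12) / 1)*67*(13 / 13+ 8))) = 40945680000000 / 1186348163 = 34514.05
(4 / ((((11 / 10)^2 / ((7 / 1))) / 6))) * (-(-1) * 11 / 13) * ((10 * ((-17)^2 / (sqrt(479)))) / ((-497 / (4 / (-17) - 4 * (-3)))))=-81600000 * sqrt(479) / 4863287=-367.22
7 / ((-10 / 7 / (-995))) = 9751 / 2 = 4875.50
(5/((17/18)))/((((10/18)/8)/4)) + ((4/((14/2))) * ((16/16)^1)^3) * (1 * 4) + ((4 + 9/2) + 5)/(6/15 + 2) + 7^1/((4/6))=307831/952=323.35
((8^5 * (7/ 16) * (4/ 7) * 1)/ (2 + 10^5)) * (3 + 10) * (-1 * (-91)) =692224/ 7143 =96.91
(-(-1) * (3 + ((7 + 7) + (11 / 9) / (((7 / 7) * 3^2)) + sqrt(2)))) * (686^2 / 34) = 235298 * sqrt(2) / 17 + 326593624 / 1377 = 256751.86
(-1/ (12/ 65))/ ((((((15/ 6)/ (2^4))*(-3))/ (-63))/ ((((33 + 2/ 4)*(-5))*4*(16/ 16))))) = 487760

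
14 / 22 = 7 / 11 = 0.64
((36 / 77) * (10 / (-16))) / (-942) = 15 / 48356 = 0.00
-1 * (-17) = 17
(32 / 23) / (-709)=-32 / 16307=-0.00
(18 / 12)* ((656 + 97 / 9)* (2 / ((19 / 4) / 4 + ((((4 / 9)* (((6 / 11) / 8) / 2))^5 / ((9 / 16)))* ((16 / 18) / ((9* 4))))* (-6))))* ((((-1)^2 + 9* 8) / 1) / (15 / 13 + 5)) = 18052799445626517 / 903440547245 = 19982.28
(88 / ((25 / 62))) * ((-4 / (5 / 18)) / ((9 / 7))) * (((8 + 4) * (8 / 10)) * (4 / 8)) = -7332864 / 625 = -11732.58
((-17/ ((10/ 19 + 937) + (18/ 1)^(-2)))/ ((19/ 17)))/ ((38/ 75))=-3511350/ 109657189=-0.03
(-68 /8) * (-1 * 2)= 17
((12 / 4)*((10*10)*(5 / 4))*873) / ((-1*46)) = -327375 / 46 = -7116.85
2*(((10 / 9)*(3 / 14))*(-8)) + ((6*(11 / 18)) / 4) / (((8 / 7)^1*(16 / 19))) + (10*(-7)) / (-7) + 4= 119809 / 10752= 11.14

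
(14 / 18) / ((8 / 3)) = 7 / 24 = 0.29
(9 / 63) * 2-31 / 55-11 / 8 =-1.65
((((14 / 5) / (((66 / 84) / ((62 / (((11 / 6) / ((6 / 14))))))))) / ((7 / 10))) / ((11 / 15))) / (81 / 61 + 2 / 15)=122536800 / 1779547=68.86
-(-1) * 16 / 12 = 4 / 3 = 1.33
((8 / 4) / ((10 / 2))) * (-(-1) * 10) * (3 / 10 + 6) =126 / 5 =25.20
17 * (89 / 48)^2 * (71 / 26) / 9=9560647 / 539136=17.73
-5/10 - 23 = -47/2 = -23.50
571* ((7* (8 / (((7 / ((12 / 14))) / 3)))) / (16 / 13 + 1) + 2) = 1300738 / 203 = 6407.58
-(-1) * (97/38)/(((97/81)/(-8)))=-324/19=-17.05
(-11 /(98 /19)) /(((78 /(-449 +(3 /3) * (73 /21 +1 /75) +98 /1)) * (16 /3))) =38130587 /21403200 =1.78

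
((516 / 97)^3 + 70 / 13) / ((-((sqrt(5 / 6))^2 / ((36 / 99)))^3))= -25573464916992 / 1973997614875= -12.96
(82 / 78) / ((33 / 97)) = 3977 / 1287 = 3.09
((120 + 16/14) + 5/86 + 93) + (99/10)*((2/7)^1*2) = 94539/430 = 219.86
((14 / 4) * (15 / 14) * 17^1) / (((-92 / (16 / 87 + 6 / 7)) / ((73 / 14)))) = -1966985 / 522928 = -3.76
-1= -1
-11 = -11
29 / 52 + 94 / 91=1.59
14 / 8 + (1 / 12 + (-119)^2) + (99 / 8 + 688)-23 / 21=2496835 / 168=14862.11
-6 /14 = -0.43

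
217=217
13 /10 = 1.30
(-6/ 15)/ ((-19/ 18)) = 36/ 95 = 0.38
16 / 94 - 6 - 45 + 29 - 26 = -2248 / 47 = -47.83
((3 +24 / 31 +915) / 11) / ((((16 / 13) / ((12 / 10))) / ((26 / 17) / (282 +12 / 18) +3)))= 12031608537 / 49158560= 244.75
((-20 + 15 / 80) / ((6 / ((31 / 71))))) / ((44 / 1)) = -9827 / 299904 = -0.03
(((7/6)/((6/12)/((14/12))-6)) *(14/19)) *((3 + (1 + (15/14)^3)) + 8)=-12101/5928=-2.04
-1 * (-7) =7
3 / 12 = 1 / 4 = 0.25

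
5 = 5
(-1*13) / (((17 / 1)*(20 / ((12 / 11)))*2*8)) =-39 / 14960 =-0.00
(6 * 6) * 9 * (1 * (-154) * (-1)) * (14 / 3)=232848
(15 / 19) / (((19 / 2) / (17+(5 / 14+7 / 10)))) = 3792 / 2527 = 1.50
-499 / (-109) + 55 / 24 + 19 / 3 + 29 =36801 / 872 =42.20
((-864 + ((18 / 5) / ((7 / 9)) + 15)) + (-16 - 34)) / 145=-31303 / 5075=-6.17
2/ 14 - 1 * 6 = -41/ 7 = -5.86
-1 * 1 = -1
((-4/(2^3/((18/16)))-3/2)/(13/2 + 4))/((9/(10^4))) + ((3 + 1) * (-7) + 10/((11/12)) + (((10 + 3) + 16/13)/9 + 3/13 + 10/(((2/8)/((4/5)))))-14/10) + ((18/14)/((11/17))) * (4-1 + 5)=-8425073/45045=-187.04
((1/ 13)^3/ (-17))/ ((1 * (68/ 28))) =-7/ 634933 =-0.00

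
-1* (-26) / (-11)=-26 / 11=-2.36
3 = 3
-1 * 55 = -55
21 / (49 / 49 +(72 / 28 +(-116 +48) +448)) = 49 / 895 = 0.05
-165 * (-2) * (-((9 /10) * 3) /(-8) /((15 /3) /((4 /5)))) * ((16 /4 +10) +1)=2673 /10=267.30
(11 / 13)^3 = 1331 / 2197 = 0.61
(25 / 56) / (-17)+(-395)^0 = 927 / 952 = 0.97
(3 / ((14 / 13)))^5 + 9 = 95064615 / 537824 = 176.76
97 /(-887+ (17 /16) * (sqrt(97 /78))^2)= -121056 /1105327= -0.11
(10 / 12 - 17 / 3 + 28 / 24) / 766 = -11 / 2298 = -0.00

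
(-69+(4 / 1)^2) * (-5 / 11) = 265 / 11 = 24.09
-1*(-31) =31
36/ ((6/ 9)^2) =81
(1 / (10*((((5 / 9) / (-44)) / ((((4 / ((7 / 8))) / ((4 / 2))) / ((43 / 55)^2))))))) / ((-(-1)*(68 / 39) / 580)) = -2167719840 / 220031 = -9851.88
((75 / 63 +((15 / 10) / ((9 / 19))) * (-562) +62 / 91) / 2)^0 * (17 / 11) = 17 / 11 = 1.55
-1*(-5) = 5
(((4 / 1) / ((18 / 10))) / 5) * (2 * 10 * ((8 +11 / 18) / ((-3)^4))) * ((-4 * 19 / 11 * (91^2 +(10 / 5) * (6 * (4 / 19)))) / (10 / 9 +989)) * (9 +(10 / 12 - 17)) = 83918748400 / 214371927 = 391.46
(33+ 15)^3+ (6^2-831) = 109797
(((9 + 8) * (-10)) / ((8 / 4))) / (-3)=85 / 3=28.33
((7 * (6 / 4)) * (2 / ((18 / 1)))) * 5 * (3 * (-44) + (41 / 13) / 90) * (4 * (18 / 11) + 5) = -137260711 / 15444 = -8887.64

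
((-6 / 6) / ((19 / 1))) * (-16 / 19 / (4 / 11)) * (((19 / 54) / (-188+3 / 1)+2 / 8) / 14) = 54527 / 25244730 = 0.00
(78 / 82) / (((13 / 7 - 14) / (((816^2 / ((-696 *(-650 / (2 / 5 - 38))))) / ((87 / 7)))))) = 7516992 / 21550625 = 0.35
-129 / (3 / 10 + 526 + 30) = -1290 / 5563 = -0.23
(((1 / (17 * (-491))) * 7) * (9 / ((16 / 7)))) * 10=-2205 / 66776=-0.03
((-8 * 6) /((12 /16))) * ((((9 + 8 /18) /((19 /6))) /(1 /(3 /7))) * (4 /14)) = -21760 /931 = -23.37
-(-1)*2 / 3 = 0.67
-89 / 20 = -4.45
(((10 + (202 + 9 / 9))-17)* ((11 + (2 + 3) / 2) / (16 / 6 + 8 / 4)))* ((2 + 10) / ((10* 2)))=340.20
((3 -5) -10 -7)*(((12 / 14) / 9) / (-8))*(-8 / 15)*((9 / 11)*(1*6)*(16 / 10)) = -0.95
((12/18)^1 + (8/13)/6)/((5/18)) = 36/13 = 2.77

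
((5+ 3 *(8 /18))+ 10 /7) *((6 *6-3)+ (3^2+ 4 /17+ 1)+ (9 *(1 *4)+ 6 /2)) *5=379790 /119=3191.51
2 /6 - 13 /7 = -1.52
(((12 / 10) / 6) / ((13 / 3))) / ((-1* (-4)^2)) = -3 / 1040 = -0.00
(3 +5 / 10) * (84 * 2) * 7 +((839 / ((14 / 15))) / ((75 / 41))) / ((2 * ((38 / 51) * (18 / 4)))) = 33430463 / 7980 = 4189.28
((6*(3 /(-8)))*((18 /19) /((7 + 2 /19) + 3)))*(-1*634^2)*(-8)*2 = -2713203 /2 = -1356601.50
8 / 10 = 0.80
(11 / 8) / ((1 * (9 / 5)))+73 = 5311 / 72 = 73.76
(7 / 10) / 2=7 / 20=0.35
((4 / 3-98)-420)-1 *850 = -1366.67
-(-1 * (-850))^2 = -722500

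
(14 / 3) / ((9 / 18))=28 / 3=9.33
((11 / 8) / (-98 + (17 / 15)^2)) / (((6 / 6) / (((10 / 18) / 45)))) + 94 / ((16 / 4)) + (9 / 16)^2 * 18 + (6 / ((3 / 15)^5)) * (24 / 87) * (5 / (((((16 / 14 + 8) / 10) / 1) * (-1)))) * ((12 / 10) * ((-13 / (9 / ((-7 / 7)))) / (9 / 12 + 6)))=-15778334151769 / 2180974464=-7234.53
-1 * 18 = -18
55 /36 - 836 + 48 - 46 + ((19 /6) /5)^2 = -187216 /225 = -832.07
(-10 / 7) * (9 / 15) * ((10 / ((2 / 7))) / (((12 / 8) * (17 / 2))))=-40 / 17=-2.35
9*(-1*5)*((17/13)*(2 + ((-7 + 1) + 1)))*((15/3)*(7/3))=26775/13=2059.62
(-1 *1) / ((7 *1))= -1 / 7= -0.14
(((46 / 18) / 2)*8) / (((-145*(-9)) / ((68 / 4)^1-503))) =-552 / 145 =-3.81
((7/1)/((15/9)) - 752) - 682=-7149/5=-1429.80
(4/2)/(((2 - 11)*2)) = -1/9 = -0.11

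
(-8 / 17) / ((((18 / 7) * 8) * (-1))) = 7 / 306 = 0.02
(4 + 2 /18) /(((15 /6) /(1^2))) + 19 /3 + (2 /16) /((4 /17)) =12253 /1440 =8.51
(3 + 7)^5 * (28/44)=700000/11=63636.36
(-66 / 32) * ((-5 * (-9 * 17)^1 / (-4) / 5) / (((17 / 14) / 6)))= 6237 / 16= 389.81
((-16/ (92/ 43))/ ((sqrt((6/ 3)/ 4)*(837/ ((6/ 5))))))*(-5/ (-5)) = -344*sqrt(2)/ 32085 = -0.02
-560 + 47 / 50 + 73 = -486.06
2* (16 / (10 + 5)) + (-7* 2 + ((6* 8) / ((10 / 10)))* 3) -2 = 1952 / 15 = 130.13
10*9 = 90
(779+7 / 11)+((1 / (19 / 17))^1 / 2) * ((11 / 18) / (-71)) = 416482807 / 534204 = 779.63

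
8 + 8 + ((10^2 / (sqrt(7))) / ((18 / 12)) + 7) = 23 + 200 * sqrt(7) / 21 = 48.20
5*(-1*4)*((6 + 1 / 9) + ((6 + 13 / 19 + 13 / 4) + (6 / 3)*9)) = -116435 / 171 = -680.91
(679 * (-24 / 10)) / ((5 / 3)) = -977.76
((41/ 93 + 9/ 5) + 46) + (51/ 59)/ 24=10595809/ 219480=48.28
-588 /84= -7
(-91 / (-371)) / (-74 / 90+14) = 585 / 31429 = 0.02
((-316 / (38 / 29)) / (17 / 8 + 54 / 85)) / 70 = -311576 / 249641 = -1.25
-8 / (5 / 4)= -32 / 5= -6.40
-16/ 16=-1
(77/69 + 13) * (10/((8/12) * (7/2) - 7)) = -4870/161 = -30.25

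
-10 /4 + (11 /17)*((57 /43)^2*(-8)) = -728989 /62866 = -11.60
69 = 69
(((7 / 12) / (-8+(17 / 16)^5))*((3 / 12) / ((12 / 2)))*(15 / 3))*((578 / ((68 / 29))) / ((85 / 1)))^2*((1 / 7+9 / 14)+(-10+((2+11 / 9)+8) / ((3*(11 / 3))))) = 39121866752 / 31045785705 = 1.26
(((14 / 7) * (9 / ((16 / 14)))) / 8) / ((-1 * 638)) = -63 / 20416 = -0.00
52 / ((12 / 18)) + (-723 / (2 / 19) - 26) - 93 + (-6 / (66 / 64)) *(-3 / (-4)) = -152105 / 22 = -6913.86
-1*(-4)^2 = -16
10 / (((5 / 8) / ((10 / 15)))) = 10.67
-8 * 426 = -3408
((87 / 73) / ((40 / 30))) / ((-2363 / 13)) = -3393 / 689996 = -0.00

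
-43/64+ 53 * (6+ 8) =47445/64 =741.33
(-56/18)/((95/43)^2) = -51772/81225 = -0.64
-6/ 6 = -1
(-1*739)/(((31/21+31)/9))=-139671/682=-204.80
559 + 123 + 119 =801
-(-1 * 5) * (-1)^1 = -5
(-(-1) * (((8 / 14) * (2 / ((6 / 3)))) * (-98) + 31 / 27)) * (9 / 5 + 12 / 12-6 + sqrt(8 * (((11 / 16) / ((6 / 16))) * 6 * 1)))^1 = 23696 / 135-2962 * sqrt(22) / 27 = -339.03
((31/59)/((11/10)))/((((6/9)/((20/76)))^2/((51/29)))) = 1778625/13588762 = 0.13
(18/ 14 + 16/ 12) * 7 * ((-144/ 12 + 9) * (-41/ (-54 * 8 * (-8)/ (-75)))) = -56375/ 1152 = -48.94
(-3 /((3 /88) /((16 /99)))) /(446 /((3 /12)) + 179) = -128 /17667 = -0.01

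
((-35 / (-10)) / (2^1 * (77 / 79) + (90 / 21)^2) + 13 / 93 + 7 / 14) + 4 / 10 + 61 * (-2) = -8834524373 / 73140780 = -120.79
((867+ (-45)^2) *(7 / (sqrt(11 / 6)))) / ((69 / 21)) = 141708 *sqrt(66) / 253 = 4550.36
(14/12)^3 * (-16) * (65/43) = -44590/1161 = -38.41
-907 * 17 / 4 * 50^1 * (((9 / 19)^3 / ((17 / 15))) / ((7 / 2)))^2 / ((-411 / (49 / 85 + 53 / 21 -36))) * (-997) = 7055502197456578500 / 638901835286519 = 11043.17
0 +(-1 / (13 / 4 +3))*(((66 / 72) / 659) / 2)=-0.00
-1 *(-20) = 20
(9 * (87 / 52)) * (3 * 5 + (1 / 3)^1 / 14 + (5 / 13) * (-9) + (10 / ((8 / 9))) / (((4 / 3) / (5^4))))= 6025153419 / 75712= 79579.90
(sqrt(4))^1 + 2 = 4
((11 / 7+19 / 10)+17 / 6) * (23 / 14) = 7613 / 735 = 10.36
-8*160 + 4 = -1276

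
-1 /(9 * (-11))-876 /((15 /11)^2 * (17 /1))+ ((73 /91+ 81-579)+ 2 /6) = -2008470421 /3828825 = -524.57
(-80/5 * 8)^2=16384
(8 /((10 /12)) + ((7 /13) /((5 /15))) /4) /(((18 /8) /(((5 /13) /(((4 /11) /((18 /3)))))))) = 9537 /338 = 28.22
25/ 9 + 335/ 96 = 1805/ 288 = 6.27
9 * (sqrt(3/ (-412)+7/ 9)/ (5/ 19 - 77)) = -19 * sqrt(294271)/ 100116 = -0.10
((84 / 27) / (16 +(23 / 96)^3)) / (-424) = -344064 / 750900979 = -0.00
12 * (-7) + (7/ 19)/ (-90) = -143647/ 1710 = -84.00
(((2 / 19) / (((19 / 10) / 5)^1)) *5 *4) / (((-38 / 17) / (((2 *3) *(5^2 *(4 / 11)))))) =-10200000 / 75449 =-135.19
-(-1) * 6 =6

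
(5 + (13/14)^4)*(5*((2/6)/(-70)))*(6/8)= -220641/2151296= -0.10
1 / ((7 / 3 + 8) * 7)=3 / 217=0.01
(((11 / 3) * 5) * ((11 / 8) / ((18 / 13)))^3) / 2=160831385 / 17915904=8.98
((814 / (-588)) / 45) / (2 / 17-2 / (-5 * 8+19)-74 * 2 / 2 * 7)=6919 / 116455500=0.00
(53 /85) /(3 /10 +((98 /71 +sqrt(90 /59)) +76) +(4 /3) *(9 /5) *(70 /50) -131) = -131254230230 /10510196713449 -133586500 *sqrt(590) /10510196713449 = -0.01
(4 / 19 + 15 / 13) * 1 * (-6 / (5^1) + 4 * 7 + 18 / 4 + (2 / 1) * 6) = 145921 / 2470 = 59.08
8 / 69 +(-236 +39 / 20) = -322829 / 1380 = -233.93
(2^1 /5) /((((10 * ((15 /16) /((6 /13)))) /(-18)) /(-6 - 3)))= 5184 /1625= 3.19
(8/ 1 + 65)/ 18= 4.06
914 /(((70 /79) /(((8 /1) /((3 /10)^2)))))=91690.16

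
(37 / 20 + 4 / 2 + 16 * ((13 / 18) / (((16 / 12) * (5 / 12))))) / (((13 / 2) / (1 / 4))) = 493 / 520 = 0.95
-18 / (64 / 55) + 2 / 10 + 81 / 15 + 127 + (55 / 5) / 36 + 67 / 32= 43031 / 360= 119.53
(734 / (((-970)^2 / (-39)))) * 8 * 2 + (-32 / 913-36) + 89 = 52.48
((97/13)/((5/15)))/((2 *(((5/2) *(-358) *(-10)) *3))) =97/232700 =0.00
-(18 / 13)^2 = -324 / 169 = -1.92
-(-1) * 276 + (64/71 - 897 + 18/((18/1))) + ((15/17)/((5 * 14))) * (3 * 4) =-5229486/8449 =-618.95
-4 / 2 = -2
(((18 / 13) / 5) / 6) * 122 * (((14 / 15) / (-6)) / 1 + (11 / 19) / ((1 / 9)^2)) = 375028 / 1425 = 263.18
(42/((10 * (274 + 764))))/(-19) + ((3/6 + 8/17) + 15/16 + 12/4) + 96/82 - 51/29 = 22961636417/5315210480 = 4.32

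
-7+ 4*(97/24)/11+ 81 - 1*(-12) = 5773/66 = 87.47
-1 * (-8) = 8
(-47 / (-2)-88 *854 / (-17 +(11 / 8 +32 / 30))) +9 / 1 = 18150035 / 3494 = 5194.63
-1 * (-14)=14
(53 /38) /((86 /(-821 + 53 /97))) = -1054488 /79249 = -13.31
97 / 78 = 1.24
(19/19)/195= 0.01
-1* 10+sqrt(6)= -10+sqrt(6)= -7.55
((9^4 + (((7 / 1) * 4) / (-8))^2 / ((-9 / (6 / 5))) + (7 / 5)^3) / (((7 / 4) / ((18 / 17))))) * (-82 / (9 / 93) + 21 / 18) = -49973753782 / 14875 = -3359580.09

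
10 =10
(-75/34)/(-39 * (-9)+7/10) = -375/59789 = -0.01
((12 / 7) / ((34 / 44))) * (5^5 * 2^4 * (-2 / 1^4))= -26400000 / 119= -221848.74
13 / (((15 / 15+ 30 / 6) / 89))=1157 / 6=192.83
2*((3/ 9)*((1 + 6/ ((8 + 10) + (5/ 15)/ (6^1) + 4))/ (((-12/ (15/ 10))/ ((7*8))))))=-7070/ 1191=-5.94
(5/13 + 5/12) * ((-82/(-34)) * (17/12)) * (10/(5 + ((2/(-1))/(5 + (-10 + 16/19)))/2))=2024375/387504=5.22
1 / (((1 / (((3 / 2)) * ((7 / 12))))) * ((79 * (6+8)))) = 1 / 1264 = 0.00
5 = 5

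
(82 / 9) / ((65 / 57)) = 1558 / 195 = 7.99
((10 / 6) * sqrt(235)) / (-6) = -5 * sqrt(235) / 18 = -4.26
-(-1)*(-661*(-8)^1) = 5288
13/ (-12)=-13/ 12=-1.08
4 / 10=2 / 5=0.40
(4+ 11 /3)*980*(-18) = -135240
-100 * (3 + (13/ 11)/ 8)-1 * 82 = -8729/ 22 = -396.77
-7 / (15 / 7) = -49 / 15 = -3.27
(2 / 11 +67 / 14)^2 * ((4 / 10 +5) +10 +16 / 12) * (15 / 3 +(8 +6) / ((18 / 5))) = 21761700 / 5929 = 3670.38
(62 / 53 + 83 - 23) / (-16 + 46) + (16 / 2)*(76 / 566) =700423 / 224985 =3.11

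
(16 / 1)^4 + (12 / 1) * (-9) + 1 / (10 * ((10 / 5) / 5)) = 261713 / 4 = 65428.25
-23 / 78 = -0.29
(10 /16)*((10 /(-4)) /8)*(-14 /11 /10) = 0.02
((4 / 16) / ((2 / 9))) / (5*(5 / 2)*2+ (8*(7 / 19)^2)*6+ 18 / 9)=1083 / 32264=0.03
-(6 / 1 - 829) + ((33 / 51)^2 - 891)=-19531 / 289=-67.58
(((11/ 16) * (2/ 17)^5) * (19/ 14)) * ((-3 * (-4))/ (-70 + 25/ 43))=-35948/ 9889304005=-0.00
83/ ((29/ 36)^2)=107568/ 841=127.90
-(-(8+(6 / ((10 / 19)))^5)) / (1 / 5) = 601717057 / 625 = 962747.29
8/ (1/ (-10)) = -80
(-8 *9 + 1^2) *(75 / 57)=-1775 / 19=-93.42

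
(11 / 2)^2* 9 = 1089 / 4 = 272.25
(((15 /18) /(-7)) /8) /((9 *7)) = -5 /21168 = -0.00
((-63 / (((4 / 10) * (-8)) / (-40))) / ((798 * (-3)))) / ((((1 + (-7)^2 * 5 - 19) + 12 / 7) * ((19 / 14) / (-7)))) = -8575 / 1155922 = -0.01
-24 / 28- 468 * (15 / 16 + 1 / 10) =-68097 / 140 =-486.41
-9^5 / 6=-19683 / 2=-9841.50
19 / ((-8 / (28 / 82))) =-0.81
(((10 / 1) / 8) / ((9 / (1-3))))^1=-5 / 18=-0.28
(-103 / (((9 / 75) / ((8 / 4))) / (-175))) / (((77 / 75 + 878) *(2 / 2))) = 22531250 / 65927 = 341.76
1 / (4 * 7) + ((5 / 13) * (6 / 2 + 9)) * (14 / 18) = 3959 / 1092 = 3.63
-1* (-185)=185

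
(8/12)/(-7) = -2/21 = -0.10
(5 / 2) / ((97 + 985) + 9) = 5 / 2182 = 0.00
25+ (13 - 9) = 29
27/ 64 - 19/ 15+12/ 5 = 1.56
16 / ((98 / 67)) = 536 / 49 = 10.94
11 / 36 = 0.31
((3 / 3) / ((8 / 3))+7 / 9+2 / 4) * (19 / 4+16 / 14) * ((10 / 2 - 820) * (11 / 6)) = -14552.56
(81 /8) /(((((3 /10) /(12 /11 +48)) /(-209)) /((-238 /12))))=13735575 /2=6867787.50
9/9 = 1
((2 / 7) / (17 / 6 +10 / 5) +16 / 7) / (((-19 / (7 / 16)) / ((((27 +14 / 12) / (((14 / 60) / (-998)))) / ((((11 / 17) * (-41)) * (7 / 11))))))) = -121858295 / 316274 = -385.29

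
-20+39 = 19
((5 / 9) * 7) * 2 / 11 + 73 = 7297 / 99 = 73.71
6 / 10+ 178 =893 / 5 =178.60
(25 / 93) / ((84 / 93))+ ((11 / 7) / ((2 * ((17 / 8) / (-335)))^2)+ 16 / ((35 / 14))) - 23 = 1183117217 / 121380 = 9747.22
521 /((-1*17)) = -521 /17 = -30.65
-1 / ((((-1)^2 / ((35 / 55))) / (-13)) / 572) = 4732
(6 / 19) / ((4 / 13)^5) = 1113879 / 9728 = 114.50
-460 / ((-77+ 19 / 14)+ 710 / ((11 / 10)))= -70840 / 87751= -0.81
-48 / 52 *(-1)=12 / 13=0.92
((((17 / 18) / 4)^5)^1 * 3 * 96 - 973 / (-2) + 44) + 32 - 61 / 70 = 132114541843 / 235146240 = 561.84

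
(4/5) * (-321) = -1284/5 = -256.80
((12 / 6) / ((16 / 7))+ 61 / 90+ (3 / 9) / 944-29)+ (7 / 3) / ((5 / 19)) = -789287 / 42480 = -18.58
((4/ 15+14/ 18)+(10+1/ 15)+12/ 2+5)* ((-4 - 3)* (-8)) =11144/ 9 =1238.22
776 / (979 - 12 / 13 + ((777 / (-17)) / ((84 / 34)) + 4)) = 20176 / 25053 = 0.81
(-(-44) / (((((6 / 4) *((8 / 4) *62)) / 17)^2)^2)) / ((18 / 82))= 37667971 / 2692987236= 0.01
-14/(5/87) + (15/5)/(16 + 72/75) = -516057/2120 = -243.42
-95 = -95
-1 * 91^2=-8281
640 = 640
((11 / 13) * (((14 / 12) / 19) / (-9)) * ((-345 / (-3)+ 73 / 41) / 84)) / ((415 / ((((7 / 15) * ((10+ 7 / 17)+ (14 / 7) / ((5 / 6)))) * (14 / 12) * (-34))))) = 456533 / 99537750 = 0.00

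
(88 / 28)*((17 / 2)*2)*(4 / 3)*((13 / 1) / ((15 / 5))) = 19448 / 63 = 308.70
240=240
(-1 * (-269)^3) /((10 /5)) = 19465109 /2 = 9732554.50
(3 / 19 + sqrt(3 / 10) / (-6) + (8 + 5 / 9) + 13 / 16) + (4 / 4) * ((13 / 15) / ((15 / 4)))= 222461 / 22800 - sqrt(30) / 60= 9.67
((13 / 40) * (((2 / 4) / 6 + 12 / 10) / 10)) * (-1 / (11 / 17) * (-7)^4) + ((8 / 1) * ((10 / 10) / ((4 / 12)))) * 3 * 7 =8381653 / 24000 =349.24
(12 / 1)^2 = 144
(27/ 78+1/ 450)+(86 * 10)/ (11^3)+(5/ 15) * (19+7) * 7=240057739/ 3893175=61.66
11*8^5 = 360448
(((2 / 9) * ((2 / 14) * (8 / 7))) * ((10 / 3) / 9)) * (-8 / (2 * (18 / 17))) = -5440 / 107163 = -0.05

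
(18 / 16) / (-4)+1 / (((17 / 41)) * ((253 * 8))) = -38545 / 137632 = -0.28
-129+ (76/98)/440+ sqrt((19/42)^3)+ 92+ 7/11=-391981/10780+ 19 * sqrt(798)/1764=-36.06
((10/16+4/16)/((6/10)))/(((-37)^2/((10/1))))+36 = 591583/16428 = 36.01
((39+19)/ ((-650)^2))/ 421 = 29/ 88936250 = 0.00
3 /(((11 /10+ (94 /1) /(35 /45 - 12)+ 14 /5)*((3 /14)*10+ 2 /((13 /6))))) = -91910 /420453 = -0.22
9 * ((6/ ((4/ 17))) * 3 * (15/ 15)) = 1377/ 2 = 688.50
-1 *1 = -1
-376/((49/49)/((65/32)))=-763.75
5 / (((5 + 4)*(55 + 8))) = 5 / 567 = 0.01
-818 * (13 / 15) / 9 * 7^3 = -3647462 / 135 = -27018.24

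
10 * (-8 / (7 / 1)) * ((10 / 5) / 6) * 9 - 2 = -36.29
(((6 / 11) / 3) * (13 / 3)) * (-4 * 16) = -1664 / 33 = -50.42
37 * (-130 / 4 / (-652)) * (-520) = -156325 / 163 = -959.05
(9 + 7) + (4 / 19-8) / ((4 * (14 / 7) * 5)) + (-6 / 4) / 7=10368 / 665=15.59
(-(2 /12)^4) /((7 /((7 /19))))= -1 /24624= -0.00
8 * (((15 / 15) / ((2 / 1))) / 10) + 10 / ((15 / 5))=56 / 15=3.73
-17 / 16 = -1.06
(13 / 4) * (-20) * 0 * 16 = 0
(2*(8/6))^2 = 64/9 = 7.11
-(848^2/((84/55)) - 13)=-9887407/21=-470828.90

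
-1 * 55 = -55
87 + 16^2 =343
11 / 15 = 0.73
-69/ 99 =-23/ 33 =-0.70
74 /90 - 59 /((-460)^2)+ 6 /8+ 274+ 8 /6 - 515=-453427591 /1904400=-238.09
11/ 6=1.83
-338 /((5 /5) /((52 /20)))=-878.80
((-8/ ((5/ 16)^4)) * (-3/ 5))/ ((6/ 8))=2097152/ 3125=671.09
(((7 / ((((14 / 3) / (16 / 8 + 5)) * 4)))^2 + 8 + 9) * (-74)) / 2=-56573 / 64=-883.95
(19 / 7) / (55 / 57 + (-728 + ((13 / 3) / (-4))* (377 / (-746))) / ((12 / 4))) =-9695016 / 862670095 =-0.01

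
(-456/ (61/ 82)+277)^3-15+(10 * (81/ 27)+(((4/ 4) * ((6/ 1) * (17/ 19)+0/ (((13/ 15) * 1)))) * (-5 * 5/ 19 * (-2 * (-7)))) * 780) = -3114104310066260/ 81940141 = -38004624.74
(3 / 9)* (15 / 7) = 5 / 7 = 0.71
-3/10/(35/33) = -99/350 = -0.28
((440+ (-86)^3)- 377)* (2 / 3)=-1271986 / 3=-423995.33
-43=-43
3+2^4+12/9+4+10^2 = 373/3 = 124.33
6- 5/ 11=61/ 11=5.55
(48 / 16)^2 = 9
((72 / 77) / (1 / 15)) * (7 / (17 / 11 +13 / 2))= 720 / 59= 12.20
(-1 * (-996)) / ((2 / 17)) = 8466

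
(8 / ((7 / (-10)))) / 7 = -80 / 49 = -1.63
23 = 23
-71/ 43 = -1.65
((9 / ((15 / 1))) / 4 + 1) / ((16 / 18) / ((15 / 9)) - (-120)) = 0.01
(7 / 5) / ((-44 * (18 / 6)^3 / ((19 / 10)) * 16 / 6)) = -133 / 158400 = -0.00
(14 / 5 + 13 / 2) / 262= 0.04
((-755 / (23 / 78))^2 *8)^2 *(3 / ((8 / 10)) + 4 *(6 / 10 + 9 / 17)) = 108187489035769864032000 / 4757297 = 22741377937044894.20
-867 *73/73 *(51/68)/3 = -867/4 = -216.75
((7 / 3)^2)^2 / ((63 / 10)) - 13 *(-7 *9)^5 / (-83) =-9405320833321 / 60507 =-155441863.48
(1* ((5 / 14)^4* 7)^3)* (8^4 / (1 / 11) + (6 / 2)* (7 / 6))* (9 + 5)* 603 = 561861.74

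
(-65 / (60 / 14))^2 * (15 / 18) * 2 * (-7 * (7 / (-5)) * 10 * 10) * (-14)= -142019150 / 27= -5259968.52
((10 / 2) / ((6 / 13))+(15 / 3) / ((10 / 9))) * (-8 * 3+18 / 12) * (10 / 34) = -101.47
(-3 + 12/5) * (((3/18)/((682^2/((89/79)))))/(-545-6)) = 89/202463825960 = 0.00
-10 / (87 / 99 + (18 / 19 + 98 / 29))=-181830 / 94651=-1.92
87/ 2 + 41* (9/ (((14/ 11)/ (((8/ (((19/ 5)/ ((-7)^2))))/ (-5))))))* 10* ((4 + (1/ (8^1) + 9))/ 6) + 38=-2484589/ 19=-130767.84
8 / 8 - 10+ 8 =-1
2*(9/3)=6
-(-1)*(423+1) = 424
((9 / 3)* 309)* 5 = 4635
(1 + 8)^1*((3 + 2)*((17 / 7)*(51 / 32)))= 39015 / 224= 174.17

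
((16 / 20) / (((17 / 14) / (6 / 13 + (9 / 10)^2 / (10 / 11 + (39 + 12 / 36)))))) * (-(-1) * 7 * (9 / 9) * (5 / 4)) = 40745901 / 14674400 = 2.78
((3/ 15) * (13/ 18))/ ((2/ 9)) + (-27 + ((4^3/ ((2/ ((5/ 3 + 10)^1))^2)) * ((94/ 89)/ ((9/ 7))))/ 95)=-20596517/ 2739420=-7.52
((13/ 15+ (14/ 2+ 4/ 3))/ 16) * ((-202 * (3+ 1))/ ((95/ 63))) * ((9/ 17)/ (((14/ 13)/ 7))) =-17122833/ 16150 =-1060.24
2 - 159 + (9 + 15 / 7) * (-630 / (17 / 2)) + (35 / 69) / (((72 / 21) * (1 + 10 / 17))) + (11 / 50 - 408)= -26424430303 / 19002600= -1390.57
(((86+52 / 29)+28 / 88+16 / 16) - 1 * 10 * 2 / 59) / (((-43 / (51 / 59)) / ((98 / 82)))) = -8350575933 / 3915407914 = -2.13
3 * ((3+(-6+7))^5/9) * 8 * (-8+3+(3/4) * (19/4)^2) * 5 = 488320/3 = 162773.33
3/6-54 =-107/2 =-53.50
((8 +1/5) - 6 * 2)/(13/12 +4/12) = -228/85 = -2.68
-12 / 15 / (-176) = 1 / 220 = 0.00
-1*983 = -983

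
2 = 2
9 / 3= 3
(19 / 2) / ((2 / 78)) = 741 / 2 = 370.50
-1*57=-57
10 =10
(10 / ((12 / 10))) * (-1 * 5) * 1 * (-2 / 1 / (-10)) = -25 / 3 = -8.33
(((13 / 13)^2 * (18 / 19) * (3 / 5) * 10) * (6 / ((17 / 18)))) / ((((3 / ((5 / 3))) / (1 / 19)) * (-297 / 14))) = -3360 / 67507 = -0.05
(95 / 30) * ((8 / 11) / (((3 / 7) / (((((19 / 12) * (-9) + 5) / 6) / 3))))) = -2.76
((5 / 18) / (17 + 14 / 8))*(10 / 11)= 0.01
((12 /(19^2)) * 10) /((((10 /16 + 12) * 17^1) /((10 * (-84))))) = -806400 /619837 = -1.30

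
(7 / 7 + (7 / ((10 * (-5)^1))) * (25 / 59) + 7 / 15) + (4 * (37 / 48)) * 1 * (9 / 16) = 177947 / 56640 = 3.14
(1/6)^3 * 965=965/216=4.47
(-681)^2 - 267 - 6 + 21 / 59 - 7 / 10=273457717 / 590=463487.66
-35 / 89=-0.39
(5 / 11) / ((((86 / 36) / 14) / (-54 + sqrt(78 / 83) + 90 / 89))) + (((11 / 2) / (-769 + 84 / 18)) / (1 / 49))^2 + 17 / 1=-109810751976523 / 885358677412 + 1260 * sqrt(6474) / 39259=-121.45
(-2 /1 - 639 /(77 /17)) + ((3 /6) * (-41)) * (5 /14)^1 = -46323 /308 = -150.40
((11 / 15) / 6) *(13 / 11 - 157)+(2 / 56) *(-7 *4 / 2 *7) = -2029 / 90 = -22.54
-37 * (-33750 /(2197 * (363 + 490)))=1248750 /1874041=0.67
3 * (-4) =-12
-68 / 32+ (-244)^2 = 476271 / 8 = 59533.88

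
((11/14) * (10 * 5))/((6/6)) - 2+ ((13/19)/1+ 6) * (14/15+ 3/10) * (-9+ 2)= -81481/3990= -20.42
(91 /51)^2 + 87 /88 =955015 /228888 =4.17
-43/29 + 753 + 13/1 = 22171/29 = 764.52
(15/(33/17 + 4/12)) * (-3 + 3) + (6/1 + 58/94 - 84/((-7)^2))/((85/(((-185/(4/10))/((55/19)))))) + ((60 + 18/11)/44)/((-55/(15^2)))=-111263917/7444283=-14.95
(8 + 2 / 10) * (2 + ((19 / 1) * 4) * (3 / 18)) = 1804 / 15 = 120.27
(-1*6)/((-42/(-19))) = -19/7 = -2.71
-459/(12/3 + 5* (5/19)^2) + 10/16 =-104.98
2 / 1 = 2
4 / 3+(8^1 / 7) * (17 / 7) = 604 / 147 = 4.11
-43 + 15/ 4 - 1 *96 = -541/ 4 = -135.25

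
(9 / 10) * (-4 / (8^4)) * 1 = -0.00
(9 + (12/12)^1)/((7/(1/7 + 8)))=570/49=11.63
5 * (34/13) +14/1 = 27.08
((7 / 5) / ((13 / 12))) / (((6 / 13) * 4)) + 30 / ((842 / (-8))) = 1747 / 4210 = 0.41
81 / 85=0.95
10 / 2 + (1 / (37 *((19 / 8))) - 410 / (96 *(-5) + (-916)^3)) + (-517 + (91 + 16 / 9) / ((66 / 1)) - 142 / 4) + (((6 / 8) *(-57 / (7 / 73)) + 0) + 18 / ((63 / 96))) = -541698739231064999 / 561650966963856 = -964.48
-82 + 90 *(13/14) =11/7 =1.57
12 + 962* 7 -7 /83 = 559911 /83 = 6745.92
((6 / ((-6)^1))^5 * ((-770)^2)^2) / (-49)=7174090000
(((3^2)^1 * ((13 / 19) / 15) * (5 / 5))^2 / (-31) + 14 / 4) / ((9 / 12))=3910766 / 839325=4.66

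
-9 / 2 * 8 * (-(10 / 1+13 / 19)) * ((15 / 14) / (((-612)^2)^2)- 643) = -12207351232451951 / 49358906496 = -247318.11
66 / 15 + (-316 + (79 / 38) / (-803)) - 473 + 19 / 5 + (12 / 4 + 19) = -115770511 / 152570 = -758.80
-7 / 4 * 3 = -5.25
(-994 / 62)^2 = 247009 / 961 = 257.03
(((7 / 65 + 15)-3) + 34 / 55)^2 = 82791801 / 511225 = 161.95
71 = 71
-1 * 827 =-827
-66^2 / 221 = -4356 / 221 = -19.71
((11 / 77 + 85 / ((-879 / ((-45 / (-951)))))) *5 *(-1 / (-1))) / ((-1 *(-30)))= 44953 / 1950501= 0.02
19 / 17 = 1.12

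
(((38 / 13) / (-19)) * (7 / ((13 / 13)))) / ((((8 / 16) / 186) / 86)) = -447888 / 13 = -34452.92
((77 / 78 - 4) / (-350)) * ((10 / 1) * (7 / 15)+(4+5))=1927 / 16380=0.12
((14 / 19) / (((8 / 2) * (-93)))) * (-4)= 14 / 1767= 0.01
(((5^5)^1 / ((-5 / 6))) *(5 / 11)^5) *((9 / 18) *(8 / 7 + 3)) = -169921875 / 1127357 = -150.73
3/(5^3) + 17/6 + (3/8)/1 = 3.23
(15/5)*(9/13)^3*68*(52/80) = 37179/845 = 44.00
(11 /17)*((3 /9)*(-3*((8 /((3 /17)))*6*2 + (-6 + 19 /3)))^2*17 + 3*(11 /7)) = 3490696990 /357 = 9777862.72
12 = 12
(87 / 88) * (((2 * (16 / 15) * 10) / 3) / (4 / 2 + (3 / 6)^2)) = 928 / 297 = 3.12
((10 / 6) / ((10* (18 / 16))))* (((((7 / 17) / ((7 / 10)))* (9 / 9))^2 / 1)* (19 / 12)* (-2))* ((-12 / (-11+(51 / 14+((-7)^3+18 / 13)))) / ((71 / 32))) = -88524800 / 35187027669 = -0.00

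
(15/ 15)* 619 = 619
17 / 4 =4.25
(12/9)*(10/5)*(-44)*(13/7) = -4576/21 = -217.90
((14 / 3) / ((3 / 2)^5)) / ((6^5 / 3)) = 14 / 59049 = 0.00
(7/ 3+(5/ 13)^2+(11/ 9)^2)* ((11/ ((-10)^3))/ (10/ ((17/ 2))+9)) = -2035121/ 473639400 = -0.00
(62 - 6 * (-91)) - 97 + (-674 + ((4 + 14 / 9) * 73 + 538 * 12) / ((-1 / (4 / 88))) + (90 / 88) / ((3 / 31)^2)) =-144811 / 396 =-365.68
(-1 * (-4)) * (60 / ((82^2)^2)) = 15 / 2825761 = 0.00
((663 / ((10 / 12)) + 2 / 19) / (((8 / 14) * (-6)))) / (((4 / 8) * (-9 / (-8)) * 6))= -529144 / 7695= -68.76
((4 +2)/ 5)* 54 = 324/ 5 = 64.80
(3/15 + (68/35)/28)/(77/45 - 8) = -594/13867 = -0.04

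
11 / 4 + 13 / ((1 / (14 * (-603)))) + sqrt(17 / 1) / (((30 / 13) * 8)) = -109743.03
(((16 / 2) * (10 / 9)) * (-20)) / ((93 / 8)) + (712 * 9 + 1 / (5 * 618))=5511217159 / 862110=6392.71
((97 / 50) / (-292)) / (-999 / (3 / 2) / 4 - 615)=97 / 11409900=0.00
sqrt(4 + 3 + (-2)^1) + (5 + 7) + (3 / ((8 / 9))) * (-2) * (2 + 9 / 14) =-327 / 56 + sqrt(5) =-3.60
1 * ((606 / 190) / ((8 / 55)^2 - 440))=-183315 / 25287784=-0.01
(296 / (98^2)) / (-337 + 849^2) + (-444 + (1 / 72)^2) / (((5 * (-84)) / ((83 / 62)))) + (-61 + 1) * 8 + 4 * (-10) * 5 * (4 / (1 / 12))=-113584800785340401 / 11269915679232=-10078.58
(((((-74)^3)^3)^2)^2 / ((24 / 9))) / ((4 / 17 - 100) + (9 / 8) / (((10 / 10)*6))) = -1999595183945108139544839211921205167473056257222389880559572145405952 / 27085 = -73826663612520145451166300000000000000000000000000000000000000000.00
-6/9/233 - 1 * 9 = -6293/699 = -9.00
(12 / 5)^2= 144 / 25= 5.76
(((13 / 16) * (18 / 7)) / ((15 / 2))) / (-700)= -39 / 98000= -0.00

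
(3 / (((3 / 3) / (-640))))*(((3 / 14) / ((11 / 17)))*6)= -293760 / 77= -3815.06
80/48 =5/3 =1.67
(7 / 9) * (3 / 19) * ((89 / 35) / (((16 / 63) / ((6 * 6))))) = 16821 / 380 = 44.27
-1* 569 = -569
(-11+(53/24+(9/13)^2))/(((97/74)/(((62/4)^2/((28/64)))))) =-1198804255/344253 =-3482.33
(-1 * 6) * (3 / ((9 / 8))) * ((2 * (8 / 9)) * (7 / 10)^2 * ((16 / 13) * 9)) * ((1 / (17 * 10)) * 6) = -150528 / 27625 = -5.45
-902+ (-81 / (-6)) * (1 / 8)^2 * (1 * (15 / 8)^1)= -923243 / 1024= -901.60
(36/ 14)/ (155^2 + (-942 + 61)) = 9/ 81004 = 0.00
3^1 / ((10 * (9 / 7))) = 7 / 30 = 0.23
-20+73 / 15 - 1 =-242 / 15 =-16.13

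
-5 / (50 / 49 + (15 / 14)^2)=-196 / 85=-2.31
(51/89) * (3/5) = 153/445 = 0.34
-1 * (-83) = 83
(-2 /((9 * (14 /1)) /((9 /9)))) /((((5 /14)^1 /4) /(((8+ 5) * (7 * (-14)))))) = 10192 /45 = 226.49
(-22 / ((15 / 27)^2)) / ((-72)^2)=-11 / 800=-0.01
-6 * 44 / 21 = -88 / 7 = -12.57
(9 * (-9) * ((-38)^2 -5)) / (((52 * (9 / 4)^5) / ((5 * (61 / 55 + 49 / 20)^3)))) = -3790343268 / 432575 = -8762.28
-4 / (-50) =2 / 25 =0.08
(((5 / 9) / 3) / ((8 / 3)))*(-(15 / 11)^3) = -1875 / 10648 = -0.18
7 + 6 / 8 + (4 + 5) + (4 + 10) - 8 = 22.75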